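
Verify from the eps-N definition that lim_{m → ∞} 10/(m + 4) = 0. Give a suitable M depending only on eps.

Let eps > 0. For m ≥ 1, |10/(m + 4) − 0| = 10/(m + 4) ≤ 10/m.
We need 10/m < eps, i.e. m > 10/eps.
Take M = 10/eps. If m > M then |10/(m + 4)| ≤ 10/m < eps.

M = 10/eps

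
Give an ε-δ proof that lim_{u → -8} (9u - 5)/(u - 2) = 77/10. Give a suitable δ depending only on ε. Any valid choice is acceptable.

Fix ε > 0. We want δ > 0 with 0 < |u + 8| < δ ⇒ |(9u - 5)/(u - 2) − (77/10)| < ε.
Combining over a common denominator, (9u - 5)/(u - 2) − (77/10) = [(9u - 5)·(-10) − (-77)·(u - 2)] / [(-10)·(u - 2)] = -13(u + 8) / ((-10)(u - 2)).
So |(9u - 5)/(u - 2) − (77/10)| = 13|u + 8| / (10·|u − 2|).
Require δ ≤ 5, so |u − 2| ≥ |-10| − |u + 8| > 10 − 5 = 5.
Hence |(9u - 5)/(u - 2) − (77/10)| < 13|u + 8|/(10·5) = (13/50)|u + 8|, which is < ε once |u + 8| < (50/13)ε.
Take δ = min(5, (50/13)ε). Then 0 < |u + 8| < δ forces both bounds, so |(9u - 5)/(u - 2) − (77/10)| < ε.

δ = min(5, (50/13)ε)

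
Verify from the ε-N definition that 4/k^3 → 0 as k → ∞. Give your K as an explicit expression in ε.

K = (4/ε)^{1/3}

Suppose ε > 0. For k ≥ 1, |4/k^3 − 0| = 4/k^3.
4/k^3 < ε ⇔ k^3 > 4/ε ⇔ k > (4/ε)^{1/3}.
Take K = (4/ε)^{1/3}. Then k > K implies 4/k^3 < ε.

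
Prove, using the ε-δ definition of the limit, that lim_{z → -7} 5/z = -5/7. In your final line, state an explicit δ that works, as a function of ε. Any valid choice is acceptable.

δ = min(7/2, (49/10)ε)

Suppose ε > 0. We seek δ > 0 such that 0 < |z + 7| < δ implies |5/z + 5/7| < ε.
|5/z + 5/7| = 5·|-7 − z|/(7·|z|) = 5|z + 7|/(7|z|).
Require δ ≤ 7/2 so that |z| > 7 − 7/2 = 7/2, hence 7|z| > 49/2.
Then |5/z + 5/7| < 5|z + 7|/(49/2), which is < ε when |z + 7| < (49/10)ε.
Take δ = min(7/2, (49/10)ε). Then 0 < |z + 7| < δ gives both |z + 7| < 7/2 and |z + 7| < (49/10)ε, so |5/z + 5/7| < ε.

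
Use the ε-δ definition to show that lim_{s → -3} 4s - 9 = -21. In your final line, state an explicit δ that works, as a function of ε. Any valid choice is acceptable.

δ = ε/4

Let ε > 0 be given. We need δ > 0 so that 0 < |s + 3| < δ implies |(4s - 9) + 21| < ε.
Since (4s - 9) + 21 = 4(s + 3), we have |(4s - 9) + 21| = 4|s + 3|.
Thus it suffices that |s + 3| < ε/4.
Take δ = ε/4. If 0 < |s + 3| < δ then |(4s - 9) + 21| = 4|s + 3| < 4·(ε/4) = ε.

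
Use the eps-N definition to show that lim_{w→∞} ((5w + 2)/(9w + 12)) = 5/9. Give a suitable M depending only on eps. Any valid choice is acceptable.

M = (14/27)/eps

Suppose eps > 0. We seek M > 0 such that w > M implies |(5w + 2)/(9w + 12) − (5/9)| < eps.
(5w + 2)/(9w + 12) − (5/9) = (9(5w + 2) − 5(9w + 12)) / (9(9w + 12)) = -42/(9(9w + 12)).
For w > 0 we have 9w + 12 > 9w, so |(5w + 2)/(9w + 12) − (5/9)| = 42/(9(9w + 12)) < 42/(9·9w) = (14/27)/w.
Thus |(5w + 2)/(9w + 12) − (5/9)| < eps whenever w > (14/27)/eps.
Take M = (14/27)/eps. If w > M then |(5w + 2)/(9w + 12) − (5/9)| < (14/27)/w < eps.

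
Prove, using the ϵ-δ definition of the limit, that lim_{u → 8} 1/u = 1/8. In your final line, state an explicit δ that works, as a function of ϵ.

Let ϵ > 0. We seek δ > 0 such that 0 < |u − 8| < δ implies |1/u − (1/8)| < ϵ.
|1/u − (1/8)| = |8 − u|/(8·|u|) = |u − 8|/(8|u|).
Restrict δ ≤ 4. Then |u − 8| < 4 gives |u| > 4, so 8|u| > 32.
Then |1/u − (1/8)| < |u − 8|/32, which is < ϵ when |u − 8| < 32ϵ.
Take δ = min(4, 32ϵ). Then 0 < |u − 8| < δ gives both |u − 8| < 4 and |u − 8| < 32ϵ, so |1/u − (1/8)| < ϵ.

δ = min(4, 32ϵ)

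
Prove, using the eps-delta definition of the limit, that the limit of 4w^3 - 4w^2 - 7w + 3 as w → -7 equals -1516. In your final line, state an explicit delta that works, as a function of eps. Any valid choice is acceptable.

delta = min(1, eps/729)

Suppose eps > 0. We want delta > 0 such that 0 < |w + 7| < delta implies |(4w^3 - 4w^2 - 7w + 3) + 1516| < eps.
(4w^3 - 4w^2 - 7w + 3) + 1516 = 4w^3 - 4w^2 - 7w + 1519 = (w + 7)(4w^2 - 32w + 217).
So |(4w^3 - 4w^2 - 7w + 3) + 1516| = |w + 7|·|4w^2 - 32w + 217|.
Assume first that |w + 7| < 1, so |w| < 8. Then |4w^2 - 32w + 217| ≤ 4·8^2 + 32·8 + 217 = 729.
Hence |(4w^3 - 4w^2 - 7w + 3) + 1516| ≤ 729|w + 7| < eps provided |w + 7| < eps/729.
Choosing delta = min(1, eps/729) ensures both conditions, hence |(4w^3 - 4w^2 - 7w + 3) + 1516| < eps.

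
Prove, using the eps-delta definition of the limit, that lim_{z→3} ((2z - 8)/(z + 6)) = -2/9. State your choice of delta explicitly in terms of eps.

Fix eps > 0. We want delta > 0 with 0 < |z − 3| < delta ⇒ |(2z - 8)/(z + 6) + 2/9| < eps.
Combining over a common denominator, (2z - 8)/(z + 6) + 2/9 = [(2z - 8)·9 − (-2)·(z + 6)] / [9·(z + 6)] = 20(z − 3) / (9(z + 6)).
So |(2z - 8)/(z + 6) + 2/9| = 20|z − 3| / (9·|z + 6|).
Restrict delta ≤ 9/2. Then |z − 3| < 9/2 gives |z + 6| = |(z − 3) + 9| ≥ 9 − 9/2 = 9/2.
Hence |(2z - 8)/(z + 6) + 2/9| < 20|z − 3|/(9·(9/2)) = (40/81)|z − 3|, which is < eps once |z − 3| < (81/40)eps.
Take delta = min(9/2, (81/40)eps). Then 0 < |z − 3| < delta forces both bounds, so |(2z - 8)/(z + 6) + 2/9| < eps.

delta = min(9/2, (81/40)eps)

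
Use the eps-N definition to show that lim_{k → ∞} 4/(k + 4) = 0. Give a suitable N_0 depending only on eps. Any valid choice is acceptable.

Let eps > 0. For k ≥ 1, |4/(k + 4) − 0| = 4/(k + 4) ≤ 4/k.
We need 4/k < eps, i.e. k > 4/eps.
Take N_0 = 4/eps. If k > N_0 then |4/(k + 4)| ≤ 4/k < eps.

N_0 = 4/eps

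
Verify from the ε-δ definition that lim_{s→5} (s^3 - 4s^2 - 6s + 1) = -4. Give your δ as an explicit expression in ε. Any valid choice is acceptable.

δ = min(2, ε/57)

Fix ε > 0. We want δ > 0 such that 0 < |s − 5| < δ implies |(s^3 - 4s^2 - 6s + 1) + 4| < ε.
(s^3 - 4s^2 - 6s + 1) + 4 = s^3 - 4s^2 - 6s + 5 = (s − 5)(s^2 + s - 1).
So |(s^3 - 4s^2 - 6s + 1) + 4| = |s − 5|·|s^2 + s - 1|.
Assume first that |s − 5| < 2, so |s| < 7. Then |s^2 + s - 1| ≤ 7^2 + 7 + 1 = 57.
Hence |(s^3 - 4s^2 - 6s + 1) + 4| ≤ 57|s − 5| < ε provided |s − 5| < ε/57.
Choosing δ = min(2, ε/57) ensures both conditions, hence |(s^3 - 4s^2 - 6s + 1) + 4| < ε.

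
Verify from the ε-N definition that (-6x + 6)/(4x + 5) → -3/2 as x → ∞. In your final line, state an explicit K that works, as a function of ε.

Let ε > 0. We seek K > 0 such that x > K implies |(-6x + 6)/(4x + 5) + 3/2| < ε.
(-6x + 6)/(4x + 5) + 3/2 = (4(-6x + 6) − (-6)(4x + 5)) / (4(4x + 5)) = 54/(4(4x + 5)).
For x > 0 we have 4x + 5 > 4x, so |(-6x + 6)/(4x + 5) + 3/2| = 54/(4(4x + 5)) < 54/(4·4x) = (27/8)/x.
Thus |(-6x + 6)/(4x + 5) + 3/2| < ε whenever x > (27/8)/ε.
Take K = (27/8)/ε. If x > K then |(-6x + 6)/(4x + 5) + 3/2| < (27/8)/x < ε.

K = (27/8)/ε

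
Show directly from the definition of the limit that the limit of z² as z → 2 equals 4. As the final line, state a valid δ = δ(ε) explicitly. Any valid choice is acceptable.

Let ε > 0 be given. We seek δ > 0 with 0 < |z − 2| < δ ⇒ |z² − 4| < ε.
Factor: z² − 4 = (z − 2)(z + 2), so |z² − 4| = |z − 2|·|z + 2|.
Impose δ ≤ 1 so that |z| < 3; then |z + 2| ≤ 5.
Hence |z² − 4| ≤ 5|z − 2|, which is < ε once |z − 2| < ε/5.
Take δ = min(1, ε/5). If 0 < |z − 2| < δ then both bounds hold and |z² − 4| ≤ 5|z − 2| < 5·(ε/5) = ε.

δ = min(1, ε/5)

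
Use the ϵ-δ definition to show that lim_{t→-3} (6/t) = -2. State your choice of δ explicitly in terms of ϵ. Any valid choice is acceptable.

Suppose ϵ > 0. We seek δ > 0 such that 0 < |t + 3| < δ implies |6/t + 2| < ϵ.
|6/t + 2| = 6·|-3 − t|/(3·|t|) = 6|t + 3|/(3|t|).
Require δ ≤ 3/2 so that |t| > 3 − 3/2 = 3/2, hence 3|t| > 9/2.
Then |6/t + 2| < 6|t + 3|/(9/2), which is < ϵ when |t + 3| < (3/4)ϵ.
Take δ = min(3/2, (3/4)ϵ). Then 0 < |t + 3| < δ gives both |t + 3| < 3/2 and |t + 3| < (3/4)ϵ, so |6/t + 2| < ϵ.

δ = min(3/2, (3/4)ϵ)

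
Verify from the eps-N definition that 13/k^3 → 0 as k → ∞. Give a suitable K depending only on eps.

K = (13/eps)^{1/3}

Suppose eps > 0. For k ≥ 1, |13/k^3 − 0| = 13/k^3.
13/k^3 < eps ⇔ k^3 > 13/eps ⇔ k > (13/eps)^{1/3}.
Take K = (13/eps)^{1/3}. Then k > K implies 13/k^3 < eps.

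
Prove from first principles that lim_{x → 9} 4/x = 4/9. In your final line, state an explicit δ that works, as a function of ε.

Let ε > 0. We seek δ > 0 such that 0 < |x − 9| < δ implies |4/x − (4/9)| < ε.
|4/x − (4/9)| = 4·|9 − x|/(9·|x|) = 4|x − 9|/(9|x|).
Restrict δ ≤ 9/2. Then |x − 9| < 9/2 gives |x| > 9/2, so 9|x| > 81/2.
Then |4/x − (4/9)| < 4|x − 9|/(81/2), which is < ε when |x − 9| < (81/8)ε.
Take δ = min(9/2, (81/8)ε). Then 0 < |x − 9| < δ gives both |x − 9| < 9/2 and |x − 9| < (81/8)ε, so |4/x − (4/9)| < ε.

δ = min(9/2, (81/8)ε)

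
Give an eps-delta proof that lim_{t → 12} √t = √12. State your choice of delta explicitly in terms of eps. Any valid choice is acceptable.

Fix eps > 0. We want delta > 0 such that 0 < |t − 12| < delta implies |√t − √12| < eps.
Multiplying by the conjugate, |√t − √12| = |t − 12|/(√t + √12).
Restrict delta ≤ 12 so that |t − 12| < 12 forces t > 0, and then √t + √12 > √12.
Hence |√t − √12| < |t − 12|/√12, which is < eps once |t − 12| < √12·eps.
Take delta = min(12, √12·eps). If 0 < |t − 12| < delta then t > 0 and |√t − √12| < |t − 12|/√12 < eps.

delta = min(12, √12·eps)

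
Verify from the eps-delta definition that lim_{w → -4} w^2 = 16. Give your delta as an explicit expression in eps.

Suppose eps > 0. We seek delta > 0 with 0 < |w + 4| < delta ⇒ |w^2 − 16| < eps.
Factor: w^2 − 16 = (w + 4)(w - 4), so |w^2 − 16| = |w + 4|·|w - 4|.
Restrict delta ≤ 1. Then |w + 4| < 1 gives |w| < 5, so by the triangle inequality |w - 4| ≤ 5 + 4 = 9.
Hence |w^2 − 16| ≤ 9|w + 4|, which is < eps once |w + 4| < eps/9.
Take delta = min(1, eps/9). If 0 < |w + 4| < delta then both bounds hold and |w^2 − 16| ≤ 9|w + 4| < 9·(eps/9) = eps.

delta = min(1, eps/9)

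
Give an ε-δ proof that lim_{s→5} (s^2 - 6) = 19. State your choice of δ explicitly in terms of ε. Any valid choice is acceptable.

Suppose ε > 0. We want δ > 0 such that 0 < |s − 5| < δ implies |(s^2 - 6) − 19| < ε.
(s^2 - 6) − 19 = s^2 - 25 = (s − 5)(s + 5).
So |(s^2 - 6) − 19| = |s − 5|·|s + 5|.
Assume first that |s − 5| < 1, so |s| < 6. Then |s + 5| ≤ 6 + 5 = 11.
Hence |(s^2 - 6) − 19| ≤ 11|s − 5| < ε provided |s − 5| < ε/11.
Take δ = min(1, ε/11). Then 0 < |s − 5| < δ gives both |s − 5| < 1 and |s − 5| < ε/11, so |(s^2 - 6) − 19| < ε.

δ = min(1, ε/11)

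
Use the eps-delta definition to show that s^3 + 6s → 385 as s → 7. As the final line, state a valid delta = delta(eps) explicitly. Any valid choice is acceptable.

Suppose eps > 0. We want delta > 0 such that 0 < |s − 7| < delta implies |(s^3 + 6s) − 385| < eps.
(s^3 + 6s) − 385 = s^3 + 6s - 385 = (s − 7)(s^2 + 7s + 55).
So |(s^3 + 6s) − 385| = |s − 7|·|s^2 + 7s + 55|.
Assume first that |s − 7| < 1, so |s| < 8. Then |s^2 + 7s + 55| ≤ 8^2 + 7·8 + 55 = 175.
Hence |(s^3 + 6s) − 385| ≤ 175|s − 7| < eps provided |s − 7| < eps/175.
Take delta = min(1, eps/175). Then 0 < |s − 7| < delta gives both |s − 7| < 1 and |s − 7| < eps/175, so |(s^3 + 6s) − 385| < eps.

delta = min(1, eps/175)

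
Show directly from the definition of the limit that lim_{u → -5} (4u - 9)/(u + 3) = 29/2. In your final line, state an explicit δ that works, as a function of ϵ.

δ = min(1, (2/21)ϵ)

Fix ϵ > 0. We want δ > 0 with 0 < |u + 5| < δ ⇒ |(4u - 9)/(u + 3) − (29/2)| < ϵ.
Combining over a common denominator, (4u - 9)/(u + 3) − (29/2) = [(4u - 9)·(-2) − (-29)·(u + 3)] / [(-2)·(u + 3)] = 21(u + 5) / ((-2)(u + 3)).
So |(4u - 9)/(u + 3) − (29/2)| = 21|u + 5| / (2·|u + 3|).
Require δ ≤ 1, so |u + 3| ≥ |-2| − |u + 5| > 2 − 1 = 1.
Hence |(4u - 9)/(u + 3) − (29/2)| < 21|u + 5|/(2·1) = (21/2)|u + 5|, which is < ϵ once |u + 5| < (2/21)ϵ.
Take δ = min(1, (2/21)ϵ). Then 0 < |u + 5| < δ forces both bounds, so |(4u - 9)/(u + 3) − (29/2)| < ϵ.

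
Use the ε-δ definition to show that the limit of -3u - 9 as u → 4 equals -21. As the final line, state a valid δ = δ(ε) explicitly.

δ = ε/3

Let ε > 0. We need δ > 0 so that 0 < |u − 4| < δ implies |(-3u - 9) + 21| < ε.
Since (-3u - 9) + 21 = -3(u − 4), we have |(-3u - 9) + 21| = 3|u − 4|.
So 3|u − 4| < ε exactly when |u − 4| < ε/3.
Take δ = ε/3. If 0 < |u − 4| < δ then |(-3u - 9) + 21| = 3|u − 4| < 3·(ε/3) = ε.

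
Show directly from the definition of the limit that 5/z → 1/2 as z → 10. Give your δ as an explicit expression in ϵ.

δ = min(5, 10ϵ)

Fix ϵ > 0. We seek δ > 0 such that 0 < |z − 10| < δ implies |5/z − (1/2)| < ϵ.
|5/z − (1/2)| = 5·|10 − z|/(10·|z|) = 5|z − 10|/(10|z|).
Restrict δ ≤ 5. Then |z − 10| < 5 gives |z| > 5, so 10|z| > 50.
Then |5/z − (1/2)| < 5|z − 10|/50, which is < ϵ when |z − 10| < 10ϵ.
Take δ = min(5, 10ϵ). Then 0 < |z − 10| < δ gives both |z − 10| < 5 and |z − 10| < 10ϵ, so |5/z − (1/2)| < ϵ.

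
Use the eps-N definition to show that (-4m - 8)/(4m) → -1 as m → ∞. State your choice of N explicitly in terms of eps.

Let eps > 0. For m ≥ 1, |(-4m - 8)/(4m) + 1| = |-32|/(4(4m)) = 32/(4(4m)).
Since 4m ≥ 4m for m ≥ 1, this is ≤ 32/(4·4m) = 2/m.
So |(-4m - 8)/(4m) + 1| < eps whenever m > 2/eps.
Take N = 2/eps. If m > N then |(-4m - 8)/(4m) + 1| ≤ 2/m < eps.

N = 2/eps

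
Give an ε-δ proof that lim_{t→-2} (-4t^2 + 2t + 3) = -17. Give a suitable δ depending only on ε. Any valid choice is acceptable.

Let ε > 0. We want δ > 0 such that 0 < |t + 2| < δ implies |(-4t^2 + 2t + 3) + 17| < ε.
(-4t^2 + 2t + 3) + 17 = -4t^2 + 2t + 20 = (t + 2)(-4t + 10).
So |(-4t^2 + 2t + 3) + 17| = |t + 2|·|-4t + 10|.
Require δ ≤ 1. Then |t + 2| < 1 gives |t| < 3, and by the triangle inequality |-4t + 10| ≤ 4·3 + 10 = 22.
Hence |(-4t^2 + 2t + 3) + 17| ≤ 22|t + 2| < ε provided |t + 2| < ε/22.
Choosing δ = min(1, ε/22) ensures both conditions, hence |(-4t^2 + 2t + 3) + 17| < ε.

δ = min(1, ε/22)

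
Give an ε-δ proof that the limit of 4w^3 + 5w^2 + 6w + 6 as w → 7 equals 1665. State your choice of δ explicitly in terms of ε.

Fix ε > 0. We want δ > 0 such that 0 < |w − 7| < δ implies |(4w^3 + 5w^2 + 6w + 6) − 1665| < ε.
(4w^3 + 5w^2 + 6w + 6) − 1665 = 4w^3 + 5w^2 + 6w - 1659 = (w − 7)(4w^2 + 33w + 237).
So |(4w^3 + 5w^2 + 6w + 6) − 1665| = |w − 7|·|4w^2 + 33w + 237|.
Require δ ≤ 1. Then |w − 7| < 1 gives |w| < 8, and by the triangle inequality |4w^2 + 33w + 237| ≤ 4·8^2 + 33·8 + 237 = 757.
Hence |(4w^3 + 5w^2 + 6w + 6) − 1665| ≤ 757|w − 7| < ε provided |w − 7| < ε/757.
Choosing δ = min(1, ε/757) ensures both conditions, hence |(4w^3 + 5w^2 + 6w + 6) − 1665| < ε.

δ = min(1, ε/757)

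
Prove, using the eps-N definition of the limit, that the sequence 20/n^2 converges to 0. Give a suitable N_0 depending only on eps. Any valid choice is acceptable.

N_0 = (20/eps)^{1/2}

Suppose eps > 0. For n ≥ 1, |20/n^2 − 0| = 20/n^2.
20/n^2 < eps ⇔ n^2 > 20/eps ⇔ n > (20/eps)^{1/2}.
Take N_0 = (20/eps)^{1/2}. Then n > N_0 implies 20/n^2 < eps.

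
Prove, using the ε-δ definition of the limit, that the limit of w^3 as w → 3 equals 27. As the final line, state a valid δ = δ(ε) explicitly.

Let ε > 0. We seek δ > 0 with 0 < |w − 3| < δ ⇒ |w^3 − 27| < ε.
Factor: w^3 − 27 = (w − 3)(w^2 + 3w + 9), so |w^3 − 27| = |w − 3|·|w^2 + 3w + 9|.
Restrict δ ≤ 1. Then |w − 3| < 1 gives |w| < 4, so by the triangle inequality |w^2 + 3w + 9| ≤ 4^2 + 3·4 + 9 = 37.
Hence |w^3 − 27| ≤ 37|w − 3|, which is < ε once |w − 3| < ε/37.
Take δ = min(1, ε/37). If 0 < |w − 3| < δ then both bounds hold and |w^3 − 27| ≤ 37|w − 3| < 37·(ε/37) = ε.

δ = min(1, ε/37)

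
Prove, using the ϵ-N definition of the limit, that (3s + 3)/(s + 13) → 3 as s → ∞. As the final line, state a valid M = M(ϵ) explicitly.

M = 36/ϵ

Let ϵ > 0. We seek M > 0 such that s > M implies |(3s + 3)/(s + 13) − 3| < ϵ.
(3s + 3)/(s + 13) − 3 = ((3s + 3) − 3(s + 13)) / ((s + 13)) = -36/((s + 13)).
For s > 0 we have s + 13 > s, so |(3s + 3)/(s + 13) − 3| = 36/((s + 13)) < 36/(s) = 36/s.
Thus |(3s + 3)/(s + 13) − 3| < ϵ whenever s > 36/ϵ.
Take M = 36/ϵ. If s > M then |(3s + 3)/(s + 13) − 3| < 36/s < ϵ.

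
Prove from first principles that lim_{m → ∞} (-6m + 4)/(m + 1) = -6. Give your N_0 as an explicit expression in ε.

Suppose ε > 0. For m ≥ 1, |(-6m + 4)/(m + 1) + 6| = |10|/((m + 1)) = 10/((m + 1)).
Since m + 1 ≥ m for m ≥ 1, this is ≤ 10/(m) = 10/m.
So |(-6m + 4)/(m + 1) + 6| < ε whenever m > 10/ε.
Take N_0 = 10/ε. If m > N_0 then |(-6m + 4)/(m + 1) + 6| ≤ 10/m < ε.

N_0 = 10/ε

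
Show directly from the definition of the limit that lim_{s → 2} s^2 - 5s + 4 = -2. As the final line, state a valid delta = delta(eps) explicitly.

delta = min(1, eps/6)

Let eps > 0. We want delta > 0 such that 0 < |s − 2| < delta implies |(s^2 - 5s + 4) + 2| < eps.
(s^2 - 5s + 4) + 2 = s^2 - 5s + 6 = (s − 2)(s - 3).
So |(s^2 - 5s + 4) + 2| = |s − 2|·|s - 3|.
Require delta ≤ 1. Then |s − 2| < 1 gives |s| < 3, and by the triangle inequality |s - 3| ≤ 3 + 3 = 6.
Hence |(s^2 - 5s + 4) + 2| ≤ 6|s − 2| < eps provided |s − 2| < eps/6.
Choosing delta = min(1, eps/6) ensures both conditions, hence |(s^2 - 5s + 4) + 2| < eps.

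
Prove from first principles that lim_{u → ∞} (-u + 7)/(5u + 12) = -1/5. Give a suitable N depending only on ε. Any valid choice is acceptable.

N = (47/25)/ε

Fix ε > 0. We seek N > 0 such that u > N implies |(-u + 7)/(5u + 12) + 1/5| < ε.
(-u + 7)/(5u + 12) + 1/5 = (5(-u + 7) − (-1)(5u + 12)) / (5(5u + 12)) = 47/(5(5u + 12)).
For u > 0 we have 5u + 12 > 5u, so |(-u + 7)/(5u + 12) + 1/5| = 47/(5(5u + 12)) < 47/(5·5u) = (47/25)/u.
Thus |(-u + 7)/(5u + 12) + 1/5| < ε whenever u > (47/25)/ε.
Take N = (47/25)/ε. If u > N then |(-u + 7)/(5u + 12) + 1/5| < (47/25)/u < ε.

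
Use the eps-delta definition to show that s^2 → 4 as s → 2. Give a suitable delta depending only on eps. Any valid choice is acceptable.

delta = min(1, eps/5)

Let eps > 0 be given. We seek delta > 0 with 0 < |s − 2| < delta ⇒ |s^2 − 4| < eps.
Factor: s^2 − 4 = (s − 2)(s + 2), so |s^2 − 4| = |s − 2|·|s + 2|.
Impose delta ≤ 1 so that |s| < 3; then |s + 2| ≤ 5.
Hence |s^2 − 4| ≤ 5|s − 2|, which is < eps once |s − 2| < eps/5.
Take delta = min(1, eps/5). If 0 < |s − 2| < delta then both bounds hold and |s^2 − 4| ≤ 5|s − 2| < 5·(eps/5) = eps.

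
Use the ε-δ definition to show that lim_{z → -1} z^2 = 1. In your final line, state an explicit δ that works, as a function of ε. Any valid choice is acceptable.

Suppose ε > 0. We seek δ > 0 with 0 < |z + 1| < δ ⇒ |z^2 − 1| < ε.
Factor: z^2 − 1 = (z + 1)(z - 1), so |z^2 − 1| = |z + 1|·|z - 1|.
Impose δ ≤ 1 so that |z| < 2; then |z - 1| ≤ 3.
Hence |z^2 − 1| ≤ 3|z + 1|, which is < ε once |z + 1| < ε/3.
Take δ = min(1, ε/3). If 0 < |z + 1| < δ then both bounds hold and |z^2 − 1| ≤ 3|z + 1| < 3·(ε/3) = ε.

δ = min(1, ε/3)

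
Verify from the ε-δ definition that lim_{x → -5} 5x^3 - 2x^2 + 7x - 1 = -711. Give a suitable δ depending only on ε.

δ = min(1, ε/484)

Suppose ε > 0. We want δ > 0 such that 0 < |x + 5| < δ implies |(5x^3 - 2x^2 + 7x - 1) + 711| < ε.
(5x^3 - 2x^2 + 7x - 1) + 711 = 5x^3 - 2x^2 + 7x + 710 = (x + 5)(5x^2 - 27x + 142).
So |(5x^3 - 2x^2 + 7x - 1) + 711| = |x + 5|·|5x^2 - 27x + 142|.
Require δ ≤ 1. Then |x + 5| < 1 gives |x| < 6, and by the triangle inequality |5x^2 - 27x + 142| ≤ 5·6^2 + 27·6 + 142 = 484.
Hence |(5x^3 - 2x^2 + 7x - 1) + 711| ≤ 484|x + 5| < ε provided |x + 5| < ε/484.
Choosing δ = min(1, ε/484) ensures both conditions, hence |(5x^3 - 2x^2 + 7x - 1) + 711| < ε.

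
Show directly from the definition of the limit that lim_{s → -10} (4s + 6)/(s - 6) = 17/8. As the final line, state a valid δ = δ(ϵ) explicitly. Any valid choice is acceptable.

δ = min(8, (64/15)ϵ)

Let ϵ > 0. We want δ > 0 with 0 < |s + 10| < δ ⇒ |(4s + 6)/(s - 6) − (17/8)| < ϵ.
Combining over a common denominator, (4s + 6)/(s - 6) − (17/8) = [(4s + 6)·(-16) − (-34)·(s - 6)] / [(-16)·(s - 6)] = -30(s + 10) / ((-16)(s - 6)).
So |(4s + 6)/(s - 6) − (17/8)| = 30|s + 10| / (16·|s − 6|).
Require δ ≤ 8, so |s − 6| ≥ |-16| − |s + 10| > 16 − 8 = 8.
Hence |(4s + 6)/(s - 6) − (17/8)| < 30|s + 10|/(16·8) = (15/64)|s + 10|, which is < ϵ once |s + 10| < (64/15)ϵ.
Take δ = min(8, (64/15)ϵ). Then 0 < |s + 10| < δ forces both bounds, so |(4s + 6)/(s - 6) − (17/8)| < ϵ.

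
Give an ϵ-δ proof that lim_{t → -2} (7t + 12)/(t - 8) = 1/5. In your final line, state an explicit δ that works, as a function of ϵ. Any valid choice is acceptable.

Let ϵ > 0. We want δ > 0 with 0 < |t + 2| < δ ⇒ |(7t + 12)/(t - 8) − (1/5)| < ϵ.
Combining over a common denominator, (7t + 12)/(t - 8) − (1/5) = [(7t + 12)·(-10) − (-2)·(t - 8)] / [(-10)·(t - 8)] = -68(t + 2) / ((-10)(t - 8)).
So |(7t + 12)/(t - 8) − (1/5)| = 68|t + 2| / (10·|t − 8|).
Require δ ≤ 5, so |t − 8| ≥ |-10| − |t + 2| > 10 − 5 = 5.
Hence |(7t + 12)/(t - 8) − (1/5)| < 68|t + 2|/(10·5) = (34/25)|t + 2|, which is < ϵ once |t + 2| < (25/34)ϵ.
Take δ = min(5, (25/34)ϵ). Then 0 < |t + 2| < δ forces both bounds, so |(7t + 12)/(t - 8) − (1/5)| < ϵ.

δ = min(5, (25/34)ϵ)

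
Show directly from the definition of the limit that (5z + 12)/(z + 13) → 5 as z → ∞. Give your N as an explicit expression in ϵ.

Fix ϵ > 0. We seek N > 0 such that z > N implies |(5z + 12)/(z + 13) − 5| < ϵ.
(5z + 12)/(z + 13) − 5 = ((5z + 12) − 5(z + 13)) / ((z + 13)) = -53/((z + 13)).
For z > 0 we have z + 13 > z, so |(5z + 12)/(z + 13) − 5| = 53/((z + 13)) < 53/(z) = 53/z.
Thus |(5z + 12)/(z + 13) − 5| < ϵ whenever z > 53/ϵ.
Take N = 53/ϵ. If z > N then |(5z + 12)/(z + 13) − 5| < 53/z < ϵ.

N = 53/ϵ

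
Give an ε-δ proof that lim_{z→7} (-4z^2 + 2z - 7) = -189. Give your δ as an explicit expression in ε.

Let ε > 0 be given. We want δ > 0 such that 0 < |z − 7| < δ implies |(-4z^2 + 2z - 7) + 189| < ε.
(-4z^2 + 2z - 7) + 189 = -4z^2 + 2z + 182 = (z − 7)(-4z - 26).
So |(-4z^2 + 2z - 7) + 189| = |z − 7|·|-4z - 26|.
Assume first that |z − 7| < 1, so |z| < 8. Then |-4z - 26| ≤ 4·8 + 26 = 58.
Hence |(-4z^2 + 2z - 7) + 189| ≤ 58|z − 7| < ε provided |z − 7| < ε/58.
Take δ = min(1, ε/58). Then 0 < |z − 7| < δ gives both |z − 7| < 1 and |z − 7| < ε/58, so |(-4z^2 + 2z - 7) + 189| < ε.

δ = min(1, ε/58)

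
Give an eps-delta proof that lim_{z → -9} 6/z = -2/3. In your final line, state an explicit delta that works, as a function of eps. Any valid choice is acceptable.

delta = min(9/2, (27/4)eps)

Let eps > 0. We seek delta > 0 such that 0 < |z + 9| < delta implies |6/z + 2/3| < eps.
|6/z + 2/3| = 6·|-9 − z|/(9·|z|) = 6|z + 9|/(9|z|).
Require delta ≤ 9/2 so that |z| > 9 − 9/2 = 9/2, hence 9|z| > 81/2.
Then |6/z + 2/3| < 6|z + 9|/(81/2), which is < eps when |z + 9| < (27/4)eps.
Take delta = min(9/2, (27/4)eps). Then 0 < |z + 9| < delta gives both |z + 9| < 9/2 and |z + 9| < (27/4)eps, so |6/z + 2/3| < eps.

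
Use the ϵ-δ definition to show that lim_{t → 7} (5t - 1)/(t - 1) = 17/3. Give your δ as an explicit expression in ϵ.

Fix ϵ > 0. We want δ > 0 with 0 < |t − 7| < δ ⇒ |(5t - 1)/(t - 1) − (17/3)| < ϵ.
Combining over a common denominator, (5t - 1)/(t - 1) − (17/3) = [(5t - 1)·6 − 34·(t - 1)] / [6·(t - 1)] = -4(t − 7) / (6(t - 1)).
So |(5t - 1)/(t - 1) − (17/3)| = 4|t − 7| / (6·|t − 1|).
Restrict δ ≤ 3. Then |t − 7| < 3 gives |t − 1| = |(t − 7) + 6| ≥ 6 − 3 = 3.
Hence |(5t - 1)/(t - 1) − (17/3)| < 4|t − 7|/(6·3) = (2/9)|t − 7|, which is < ϵ once |t − 7| < (9/2)ϵ.
Take δ = min(3, (9/2)ϵ). Then 0 < |t − 7| < δ forces both bounds, so |(5t - 1)/(t - 1) − (17/3)| < ϵ.

δ = min(3, (9/2)ϵ)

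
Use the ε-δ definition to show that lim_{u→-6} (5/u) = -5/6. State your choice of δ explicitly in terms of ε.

δ = min(3, (18/5)ε)

Fix ε > 0. We seek δ > 0 such that 0 < |u + 6| < δ implies |5/u + 5/6| < ε.
|5/u + 5/6| = 5·|-6 − u|/(6·|u|) = 5|u + 6|/(6|u|).
Restrict δ ≤ 3. Then |u + 6| < 3 gives |u| > 3, so 6|u| > 18.
Then |5/u + 5/6| < 5|u + 6|/18, which is < ε when |u + 6| < (18/5)ε.
Take δ = min(3, (18/5)ε). Then 0 < |u + 6| < δ gives both |u + 6| < 3 and |u + 6| < (18/5)ε, so |5/u + 5/6| < ε.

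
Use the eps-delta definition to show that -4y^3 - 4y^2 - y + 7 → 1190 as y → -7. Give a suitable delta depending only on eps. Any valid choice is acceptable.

delta = min(1, eps/617)

Fix eps > 0. We want delta > 0 such that 0 < |y + 7| < delta implies |(-4y^3 - 4y^2 - y + 7) − 1190| < eps.
(-4y^3 - 4y^2 - y + 7) − 1190 = -4y^3 - 4y^2 - y - 1183 = (y + 7)(-4y^2 + 24y - 169).
So |(-4y^3 - 4y^2 - y + 7) − 1190| = |y + 7|·|-4y^2 + 24y - 169|.
Assume first that |y + 7| < 1, so |y| < 8. Then |-4y^2 + 24y - 169| ≤ 4·8^2 + 24·8 + 169 = 617.
Hence |(-4y^3 - 4y^2 - y + 7) − 1190| ≤ 617|y + 7| < eps provided |y + 7| < eps/617.
Choosing delta = min(1, eps/617) ensures both conditions, hence |(-4y^3 - 4y^2 - y + 7) − 1190| < eps.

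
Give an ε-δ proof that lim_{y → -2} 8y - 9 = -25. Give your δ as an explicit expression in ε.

Let ε > 0. We need δ > 0 so that 0 < |y + 2| < δ implies |(8y - 9) + 25| < ε.
Since (8y - 9) + 25 = 8(y + 2), we have |(8y - 9) + 25| = 8|y + 2|.
Thus it suffices that |y + 2| < ε/8.
Take δ = ε/8. If 0 < |y + 2| < δ then |(8y - 9) + 25| = 8|y + 2| < 8·(ε/8) = ε.

δ = ε/8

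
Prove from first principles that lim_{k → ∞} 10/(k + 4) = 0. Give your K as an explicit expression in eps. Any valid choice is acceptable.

K = 10/eps

Let eps > 0 be given. For k ≥ 1, |10/(k + 4) − 0| = 10/(k + 4) ≤ 10/k.
We need 10/k < eps, i.e. k > 10/eps.
Take K = 10/eps. If k > K then |10/(k + 4)| ≤ 10/k < eps.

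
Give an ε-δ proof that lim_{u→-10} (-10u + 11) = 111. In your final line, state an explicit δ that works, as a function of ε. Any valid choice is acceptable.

δ = ε/10

Let ε > 0. We need δ > 0 so that 0 < |u + 10| < δ implies |(-10u + 11) − 111| < ε.
Since (-10u + 11) − 111 = -10(u + 10), we have |(-10u + 11) − 111| = 10|u + 10|.
Thus it suffices that |u + 10| < ε/10.
Choosing δ = ε/10 gives |(-10u + 11) − 111| = 10|u + 10| < ε whenever |u + 10| < δ.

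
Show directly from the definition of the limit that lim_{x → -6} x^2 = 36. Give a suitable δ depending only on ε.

Fix ε > 0. We seek δ > 0 with 0 < |x + 6| < δ ⇒ |x^2 − 36| < ε.
Factor: x^2 − 36 = (x + 6)(x - 6), so |x^2 − 36| = |x + 6|·|x - 6|.
Impose δ ≤ 2 so that |x| < 8; then |x - 6| ≤ 14.
Hence |x^2 − 36| ≤ 14|x + 6|, which is < ε once |x + 6| < ε/14.
Take δ = min(2, ε/14). If 0 < |x + 6| < δ then both bounds hold and |x^2 − 36| ≤ 14|x + 6| < 14·(ε/14) = ε.

δ = min(2, ε/14)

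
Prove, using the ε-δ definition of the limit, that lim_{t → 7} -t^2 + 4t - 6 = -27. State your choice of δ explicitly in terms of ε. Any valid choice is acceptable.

Suppose ε > 0. We want δ > 0 such that 0 < |t − 7| < δ implies |(-t^2 + 4t - 6) + 27| < ε.
(-t^2 + 4t - 6) + 27 = -t^2 + 4t + 21 = (t − 7)(-t - 3).
So |(-t^2 + 4t - 6) + 27| = |t − 7|·|-t - 3|.
Assume first that |t − 7| < 1, so |t| < 8. Then |-t - 3| ≤ 8 + 3 = 11.
Hence |(-t^2 + 4t - 6) + 27| ≤ 11|t − 7| < ε provided |t − 7| < ε/11.
Choosing δ = min(1, ε/11) ensures both conditions, hence |(-t^2 + 4t - 6) + 27| < ε.

δ = min(1, ε/11)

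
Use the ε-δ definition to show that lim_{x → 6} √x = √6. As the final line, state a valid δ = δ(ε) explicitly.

δ = min(6, √6·ε)

Suppose ε > 0. We want δ > 0 such that 0 < |x − 6| < δ implies |√x − √6| < ε.
Multiplying by the conjugate, |√x − √6| = |x − 6|/(√x + √6).
Restrict δ ≤ 6 so that |x − 6| < 6 forces x > 0, and then √x + √6 > √6.
Hence |√x − √6| < |x − 6|/√6, which is < ε once |x − 6| < √6·ε.
Take δ = min(6, √6·ε). If 0 < |x − 6| < δ then x > 0 and |√x − √6| < |x − 6|/√6 < ε.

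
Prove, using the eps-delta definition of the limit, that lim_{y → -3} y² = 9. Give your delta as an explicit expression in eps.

Suppose eps > 0. We seek delta > 0 with 0 < |y + 3| < delta ⇒ |y² − 9| < eps.
Factor: y² − 9 = (y + 3)(y - 3), so |y² − 9| = |y + 3|·|y - 3|.
Restrict delta ≤ 1. Then |y + 3| < 1 gives |y| < 4, so by the triangle inequality |y - 3| ≤ 4 + 3 = 7.
Hence |y² − 9| ≤ 7|y + 3|, which is < eps once |y + 3| < eps/7.
Take delta = min(1, eps/7). If 0 < |y + 3| < delta then both bounds hold and |y² − 9| ≤ 7|y + 3| < 7·(eps/7) = eps.

delta = min(1, eps/7)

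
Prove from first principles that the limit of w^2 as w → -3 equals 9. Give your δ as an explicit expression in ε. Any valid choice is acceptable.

δ = min(2, ε/8)

Fix ε > 0. We seek δ > 0 with 0 < |w + 3| < δ ⇒ |w^2 − 9| < ε.
Factor: w^2 − 9 = (w + 3)(w - 3), so |w^2 − 9| = |w + 3|·|w - 3|.
Restrict δ ≤ 2. Then |w + 3| < 2 gives |w| < 5, so by the triangle inequality |w - 3| ≤ 5 + 3 = 8.
Hence |w^2 − 9| ≤ 8|w + 3|, which is < ε once |w + 3| < ε/8.
Take δ = min(2, ε/8). If 0 < |w + 3| < δ then both bounds hold and |w^2 − 9| ≤ 8|w + 3| < 8·(ε/8) = ε.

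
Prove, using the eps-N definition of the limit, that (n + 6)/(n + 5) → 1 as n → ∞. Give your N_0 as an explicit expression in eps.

N_0 = 1/eps

Fix eps > 0. For n ≥ 1, |(n + 6)/(n + 5) − 1| = |1|/((n + 5)) = 1/((n + 5)).
Since n + 5 ≥ n for n ≥ 1, this is ≤ 1/(n) = 1/n.
So |(n + 6)/(n + 5) − 1| < eps whenever n > 1/eps.
Take N_0 = 1/eps. If n > N_0 then |(n + 6)/(n + 5) − 1| ≤ 1/n < eps.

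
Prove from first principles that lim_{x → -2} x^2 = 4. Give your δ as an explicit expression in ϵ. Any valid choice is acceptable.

Fix ϵ > 0. We seek δ > 0 with 0 < |x + 2| < δ ⇒ |x^2 − 4| < ϵ.
Factor: x^2 − 4 = (x + 2)(x - 2), so |x^2 − 4| = |x + 2|·|x - 2|.
Impose δ ≤ 1 so that |x| < 3; then |x - 2| ≤ 5.
Hence |x^2 − 4| ≤ 5|x + 2|, which is < ϵ once |x + 2| < ϵ/5.
Take δ = min(1, ϵ/5). If 0 < |x + 2| < δ then both bounds hold and |x^2 − 4| ≤ 5|x + 2| < 5·(ϵ/5) = ϵ.

δ = min(1, ϵ/5)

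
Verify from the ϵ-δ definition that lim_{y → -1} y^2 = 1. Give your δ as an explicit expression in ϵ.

δ = min(1, ϵ/3)

Let ϵ > 0 be given. We seek δ > 0 with 0 < |y + 1| < δ ⇒ |y^2 − 1| < ϵ.
Factor: y^2 − 1 = (y + 1)(y - 1), so |y^2 − 1| = |y + 1|·|y - 1|.
Restrict δ ≤ 1. Then |y + 1| < 1 gives |y| < 2, so by the triangle inequality |y - 1| ≤ 2 + 1 = 3.
Hence |y^2 − 1| ≤ 3|y + 1|, which is < ϵ once |y + 1| < ϵ/3.
Take δ = min(1, ϵ/3). If 0 < |y + 1| < δ then both bounds hold and |y^2 − 1| ≤ 3|y + 1| < 3·(ϵ/3) = ϵ.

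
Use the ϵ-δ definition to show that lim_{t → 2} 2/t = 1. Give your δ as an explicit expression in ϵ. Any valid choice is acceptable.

Fix ϵ > 0. We seek δ > 0 such that 0 < |t − 2| < δ implies |2/t − 1| < ϵ.
|2/t − 1| = 2·|2 − t|/(2·|t|) = 2|t − 2|/(2|t|).
Require δ ≤ 1 so that |t| > 2 − 1 = 1, hence 2|t| > 2.
Then |2/t − 1| < 2|t − 2|/2, which is < ϵ when |t − 2| < ϵ.
Take δ = min(1, ϵ). Then 0 < |t − 2| < δ gives both |t − 2| < 1 and |t − 2| < ϵ, so |2/t − 1| < ϵ.

δ = min(1, ϵ)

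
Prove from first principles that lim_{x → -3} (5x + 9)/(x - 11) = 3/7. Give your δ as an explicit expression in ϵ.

δ = min(7, (49/32)ϵ)

Let ϵ > 0 be given. We want δ > 0 with 0 < |x + 3| < δ ⇒ |(5x + 9)/(x - 11) − (3/7)| < ϵ.
Combining over a common denominator, (5x + 9)/(x - 11) − (3/7) = [(5x + 9)·(-14) − (-6)·(x - 11)] / [(-14)·(x - 11)] = -64(x + 3) / ((-14)(x - 11)).
So |(5x + 9)/(x - 11) − (3/7)| = 64|x + 3| / (14·|x − 11|).
Restrict δ ≤ 7. Then |x + 3| < 7 gives |x − 11| = |(x + 3) + (-14)| ≥ 14 − 7 = 7.
Hence |(5x + 9)/(x - 11) − (3/7)| < 64|x + 3|/(14·7) = (32/49)|x + 3|, which is < ϵ once |x + 3| < (49/32)ϵ.
Take δ = min(7, (49/32)ϵ). Then 0 < |x + 3| < δ forces both bounds, so |(5x + 9)/(x - 11) − (3/7)| < ϵ.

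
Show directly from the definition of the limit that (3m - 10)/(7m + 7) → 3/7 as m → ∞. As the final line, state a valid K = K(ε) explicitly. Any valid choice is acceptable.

Fix ε > 0. For m ≥ 1, |(3m - 10)/(7m + 7) − (3/7)| = |-91|/(7(7m + 7)) = 91/(7(7m + 7)).
Since 7m + 7 ≥ 7m for m ≥ 1, this is ≤ 91/(7·7m) = (13/7)/m.
So |(3m - 10)/(7m + 7) − (3/7)| < ε whenever m > (13/7)/ε.
Take K = (13/7)/ε. If m > K then |(3m - 10)/(7m + 7) − (3/7)| ≤ (13/7)/m < ε.

K = (13/7)/ε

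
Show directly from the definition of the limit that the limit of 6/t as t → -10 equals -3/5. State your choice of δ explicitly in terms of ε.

δ = min(5, (25/3)ε)

Let ε > 0 be given. We seek δ > 0 such that 0 < |t + 10| < δ implies |6/t + 3/5| < ε.
|6/t + 3/5| = 6·|-10 − t|/(10·|t|) = 6|t + 10|/(10|t|).
Require δ ≤ 5 so that |t| > 10 − 5 = 5, hence 10|t| > 50.
Then |6/t + 3/5| < 6|t + 10|/50, which is < ε when |t + 10| < (25/3)ε.
Take δ = min(5, (25/3)ε). Then 0 < |t + 10| < δ gives both |t + 10| < 5 and |t + 10| < (25/3)ε, so |6/t + 3/5| < ε.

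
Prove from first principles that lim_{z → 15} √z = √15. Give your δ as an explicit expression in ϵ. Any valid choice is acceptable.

δ = min(15, √15·ϵ)

Let ϵ > 0 be given. We want δ > 0 such that 0 < |z − 15| < δ implies |√z − √15| < ϵ.
Multiplying by the conjugate, |√z − √15| = |z − 15|/(√z + √15).
Restrict δ ≤ 15 so that |z − 15| < 15 forces z > 0, and then √z + √15 > √15.
Hence |√z − √15| < |z − 15|/√15, which is < ϵ once |z − 15| < √15·ϵ.
Take δ = min(15, √15·ϵ). If 0 < |z − 15| < δ then z > 0 and |√z − √15| < |z − 15|/√15 < ϵ.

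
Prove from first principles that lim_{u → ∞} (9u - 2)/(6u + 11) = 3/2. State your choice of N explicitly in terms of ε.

Let ε > 0. We seek N > 0 such that u > N implies |(9u - 2)/(6u + 11) − (3/2)| < ε.
(9u - 2)/(6u + 11) − (3/2) = (6(9u - 2) − 9(6u + 11)) / (6(6u + 11)) = -111/(6(6u + 11)).
For u > 0 we have 6u + 11 > 6u, so |(9u - 2)/(6u + 11) − (3/2)| = 111/(6(6u + 11)) < 111/(6·6u) = (37/12)/u.
Thus |(9u - 2)/(6u + 11) − (3/2)| < ε whenever u > (37/12)/ε.
Take N = (37/12)/ε. If u > N then |(9u - 2)/(6u + 11) − (3/2)| < (37/12)/u < ε.

N = (37/12)/ε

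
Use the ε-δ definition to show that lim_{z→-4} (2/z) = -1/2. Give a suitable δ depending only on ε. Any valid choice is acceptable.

δ = min(2, 4ε)

Let ε > 0. We seek δ > 0 such that 0 < |z + 4| < δ implies |2/z + 1/2| < ε.
|2/z + 1/2| = 2·|-4 − z|/(4·|z|) = 2|z + 4|/(4|z|).
Require δ ≤ 2 so that |z| > 4 − 2 = 2, hence 4|z| > 8.
Then |2/z + 1/2| < 2|z + 4|/8, which is < ε when |z + 4| < 4ε.
Take δ = min(2, 4ε). Then 0 < |z + 4| < δ gives both |z + 4| < 2 and |z + 4| < 4ε, so |2/z + 1/2| < ε.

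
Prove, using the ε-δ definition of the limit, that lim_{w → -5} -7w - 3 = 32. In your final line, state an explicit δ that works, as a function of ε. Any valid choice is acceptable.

δ = ε/7

Fix ε > 0. We need δ > 0 so that 0 < |w + 5| < δ implies |(-7w - 3) − 32| < ε.
Since (-7w - 3) − 32 = -7(w + 5), we have |(-7w - 3) − 32| = 7|w + 5|.
Thus it suffices that |w + 5| < ε/7.
Take δ = ε/7. If 0 < |w + 5| < δ then |(-7w - 3) − 32| = 7|w + 5| < 7·(ε/7) = ε.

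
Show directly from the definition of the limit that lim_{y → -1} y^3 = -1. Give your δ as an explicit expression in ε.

δ = min(2, ε/13)

Fix ε > 0. We seek δ > 0 with 0 < |y + 1| < δ ⇒ |y^3 + 1| < ε.
Factor: y^3 + 1 = (y + 1)(y^2 - y + 1), so |y^3 + 1| = |y + 1|·|y^2 - y + 1|.
Impose δ ≤ 2 so that |y| < 3; then |y^2 - y + 1| ≤ 13.
Hence |y^3 + 1| ≤ 13|y + 1|, which is < ε once |y + 1| < ε/13.
Take δ = min(2, ε/13). If 0 < |y + 1| < δ then both bounds hold and |y^3 + 1| ≤ 13|y + 1| < 13·(ε/13) = ε.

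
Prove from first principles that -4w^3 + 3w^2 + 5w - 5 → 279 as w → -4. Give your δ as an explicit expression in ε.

δ = min(1, ε/266)

Let ε > 0. We want δ > 0 such that 0 < |w + 4| < δ implies |(-4w^3 + 3w^2 + 5w - 5) − 279| < ε.
(-4w^3 + 3w^2 + 5w - 5) − 279 = -4w^3 + 3w^2 + 5w - 284 = (w + 4)(-4w^2 + 19w - 71).
So |(-4w^3 + 3w^2 + 5w - 5) − 279| = |w + 4|·|-4w^2 + 19w - 71|.
Require δ ≤ 1. Then |w + 4| < 1 gives |w| < 5, and by the triangle inequality |-4w^2 + 19w - 71| ≤ 4·5^2 + 19·5 + 71 = 266.
Hence |(-4w^3 + 3w^2 + 5w - 5) − 279| ≤ 266|w + 4| < ε provided |w + 4| < ε/266.
Choosing δ = min(1, ε/266) ensures both conditions, hence |(-4w^3 + 3w^2 + 5w - 5) − 279| < ε.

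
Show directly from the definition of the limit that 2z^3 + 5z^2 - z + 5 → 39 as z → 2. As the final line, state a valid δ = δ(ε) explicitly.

δ = min(1, ε/62)

Fix ε > 0. We want δ > 0 such that 0 < |z − 2| < δ implies |(2z^3 + 5z^2 - z + 5) − 39| < ε.
(2z^3 + 5z^2 - z + 5) − 39 = 2z^3 + 5z^2 - z - 34 = (z − 2)(2z^2 + 9z + 17).
So |(2z^3 + 5z^2 - z + 5) − 39| = |z − 2|·|2z^2 + 9z + 17|.
Require δ ≤ 1. Then |z − 2| < 1 gives |z| < 3, and by the triangle inequality |2z^2 + 9z + 17| ≤ 2·3^2 + 9·3 + 17 = 62.
Hence |(2z^3 + 5z^2 - z + 5) − 39| ≤ 62|z − 2| < ε provided |z − 2| < ε/62.
Take δ = min(1, ε/62). Then 0 < |z − 2| < δ gives both |z − 2| < 1 and |z − 2| < ε/62, so |(2z^3 + 5z^2 - z + 5) − 39| < ε.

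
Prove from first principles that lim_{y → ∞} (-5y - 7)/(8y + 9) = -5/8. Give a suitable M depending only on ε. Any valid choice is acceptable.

Fix ε > 0. We seek M > 0 such that y > M implies |(-5y - 7)/(8y + 9) + 5/8| < ε.
(-5y - 7)/(8y + 9) + 5/8 = (8(-5y - 7) − (-5)(8y + 9)) / (8(8y + 9)) = -11/(8(8y + 9)).
For y > 0 we have 8y + 9 > 8y, so |(-5y - 7)/(8y + 9) + 5/8| = 11/(8(8y + 9)) < 11/(8·8y) = (11/64)/y.
Thus |(-5y - 7)/(8y + 9) + 5/8| < ε whenever y > (11/64)/ε.
Take M = (11/64)/ε. If y > M then |(-5y - 7)/(8y + 9) + 5/8| < (11/64)/y < ε.

M = (11/64)/ε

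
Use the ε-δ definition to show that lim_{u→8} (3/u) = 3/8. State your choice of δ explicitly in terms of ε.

δ = min(4, (32/3)ε)

Fix ε > 0. We seek δ > 0 such that 0 < |u − 8| < δ implies |3/u − (3/8)| < ε.
|3/u − (3/8)| = 3·|8 − u|/(8·|u|) = 3|u − 8|/(8|u|).
Require δ ≤ 4 so that |u| > 8 − 4 = 4, hence 8|u| > 32.
Then |3/u − (3/8)| < 3|u − 8|/32, which is < ε when |u − 8| < (32/3)ε.
Take δ = min(4, (32/3)ε). Then 0 < |u − 8| < δ gives both |u − 8| < 4 and |u − 8| < (32/3)ε, so |3/u − (3/8)| < ε.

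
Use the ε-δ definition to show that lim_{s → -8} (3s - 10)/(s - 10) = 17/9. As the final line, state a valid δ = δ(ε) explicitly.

δ = min(9, (81/10)ε)

Let ε > 0. We want δ > 0 with 0 < |s + 8| < δ ⇒ |(3s - 10)/(s - 10) − (17/9)| < ε.
Combining over a common denominator, (3s - 10)/(s - 10) − (17/9) = [(3s - 10)·(-18) − (-34)·(s - 10)] / [(-18)·(s - 10)] = -20(s + 8) / ((-18)(s - 10)).
So |(3s - 10)/(s - 10) − (17/9)| = 20|s + 8| / (18·|s − 10|).
Require δ ≤ 9, so |s − 10| ≥ |-18| − |s + 8| > 18 − 9 = 9.
Hence |(3s - 10)/(s - 10) − (17/9)| < 20|s + 8|/(18·9) = (10/81)|s + 8|, which is < ε once |s + 8| < (81/10)ε.
Take δ = min(9, (81/10)ε). Then 0 < |s + 8| < δ forces both bounds, so |(3s - 10)/(s - 10) − (17/9)| < ε.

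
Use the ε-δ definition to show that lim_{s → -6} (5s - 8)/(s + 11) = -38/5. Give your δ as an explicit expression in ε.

Fix ε > 0. We want δ > 0 with 0 < |s + 6| < δ ⇒ |(5s - 8)/(s + 11) + 38/5| < ε.
Combining over a common denominator, (5s - 8)/(s + 11) + 38/5 = [(5s - 8)·5 − (-38)·(s + 11)] / [5·(s + 11)] = 63(s + 6) / (5(s + 11)).
So |(5s - 8)/(s + 11) + 38/5| = 63|s + 6| / (5·|s + 11|).
Require δ ≤ 5/2, so |s + 11| ≥ |5| − |s + 6| > 5 − 5/2 = 5/2.
Hence |(5s - 8)/(s + 11) + 38/5| < 63|s + 6|/(5·(5/2)) = (126/25)|s + 6|, which is < ε once |s + 6| < (25/126)ε.
Take δ = min(5/2, (25/126)ε). Then 0 < |s + 6| < δ forces both bounds, so |(5s - 8)/(s + 11) + 38/5| < ε.

δ = min(5/2, (25/126)ε)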